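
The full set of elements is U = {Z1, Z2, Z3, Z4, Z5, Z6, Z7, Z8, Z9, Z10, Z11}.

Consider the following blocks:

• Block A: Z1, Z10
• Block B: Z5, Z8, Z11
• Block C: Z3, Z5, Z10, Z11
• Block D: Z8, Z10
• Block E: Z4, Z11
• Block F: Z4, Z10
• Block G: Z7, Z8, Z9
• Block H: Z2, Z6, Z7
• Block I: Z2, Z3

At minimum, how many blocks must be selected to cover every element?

5

Take {A, C, E, G, H}. Their union is {Z1, Z2, Z3, Z4, Z5, Z6, Z7, Z8, Z9, Z10, Z11}, which is all 11 elements.
No 4 of the 9 blocks cover everything (all 126 combinations miss at least one element), so 5 is optimal.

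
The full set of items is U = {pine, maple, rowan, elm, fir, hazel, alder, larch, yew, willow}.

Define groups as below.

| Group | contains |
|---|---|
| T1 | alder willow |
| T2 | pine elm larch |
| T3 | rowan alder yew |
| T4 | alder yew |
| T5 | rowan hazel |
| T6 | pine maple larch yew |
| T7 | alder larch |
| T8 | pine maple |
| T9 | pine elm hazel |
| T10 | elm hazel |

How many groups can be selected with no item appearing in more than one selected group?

3

T2, T4, T5 are pairwise disjoint (T2={pine,elm,larch}; T4={alder,yew}; T5={rowan,hazel}).
Every remaining group overlaps one of these, and no 4 of the listed groups are pairwise disjoint, so 3 is the maximum.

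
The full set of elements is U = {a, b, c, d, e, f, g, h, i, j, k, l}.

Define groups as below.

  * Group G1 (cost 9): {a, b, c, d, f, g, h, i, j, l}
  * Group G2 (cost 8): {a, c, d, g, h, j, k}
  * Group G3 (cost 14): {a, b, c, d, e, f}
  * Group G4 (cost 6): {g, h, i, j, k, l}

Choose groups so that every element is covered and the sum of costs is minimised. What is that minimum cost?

G3, G4 together cover every element (G3 ∪ G4 = {a, b, c, d, e, f, g, h, i, j, k, l}); total cost 14 + 6 = 20.
The greedy pick G1, G4, G3 costs 29; no covering selection beats 20.

20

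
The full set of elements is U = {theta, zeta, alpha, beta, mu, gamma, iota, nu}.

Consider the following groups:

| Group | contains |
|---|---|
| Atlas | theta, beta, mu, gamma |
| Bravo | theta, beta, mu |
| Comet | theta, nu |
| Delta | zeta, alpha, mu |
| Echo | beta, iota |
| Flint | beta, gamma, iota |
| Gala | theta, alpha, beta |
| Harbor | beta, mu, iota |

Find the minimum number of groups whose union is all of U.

Take {Comet, Delta, Flint}. Their union is {theta, zeta, alpha, beta, mu, gamma, iota, nu}, which is all 8 elements.
Only Delta contains zeta, so Delta is forced; the remaining 5 elements need at least 2 more groups (each remaining group adds at most 3) — so at least 3 groups are needed, and 3 is optimal.

3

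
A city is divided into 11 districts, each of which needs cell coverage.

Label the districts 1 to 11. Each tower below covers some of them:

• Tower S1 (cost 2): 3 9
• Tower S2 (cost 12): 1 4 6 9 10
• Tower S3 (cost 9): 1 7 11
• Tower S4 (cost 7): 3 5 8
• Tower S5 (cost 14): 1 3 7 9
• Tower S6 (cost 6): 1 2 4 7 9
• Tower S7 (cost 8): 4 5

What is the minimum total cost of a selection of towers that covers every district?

34

S2, S3, S4, S6 together cover every district (S2 ∪ S3 ∪ S4 ∪ S6 = {1, 2, 3, 4, 5, 6, 7, 8, 9, 10, 11}); total cost 12 + 9 + 7 + 6 = 34.
The greedy pick S1, S6, S4, S2, S3 costs 36; no covering selection beats 34.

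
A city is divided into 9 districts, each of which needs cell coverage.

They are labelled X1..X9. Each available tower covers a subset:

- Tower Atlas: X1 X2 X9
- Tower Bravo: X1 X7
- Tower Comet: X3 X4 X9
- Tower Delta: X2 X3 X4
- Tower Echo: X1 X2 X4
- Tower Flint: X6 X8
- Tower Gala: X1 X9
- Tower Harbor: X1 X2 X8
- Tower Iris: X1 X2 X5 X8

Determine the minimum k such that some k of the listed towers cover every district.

4

Take {Bravo, Comet, Flint, Iris}. Their union is {X1, X2, X3, X4, X5, X6, X7, X8, X9}, which is all 9 districts.
Only Flint contains X6, so Flint is forced; the remaining 7 districts need at least 3 more towers (each remaining tower adds at most 3) — so at least 4 towers are needed, and 4 is optimal.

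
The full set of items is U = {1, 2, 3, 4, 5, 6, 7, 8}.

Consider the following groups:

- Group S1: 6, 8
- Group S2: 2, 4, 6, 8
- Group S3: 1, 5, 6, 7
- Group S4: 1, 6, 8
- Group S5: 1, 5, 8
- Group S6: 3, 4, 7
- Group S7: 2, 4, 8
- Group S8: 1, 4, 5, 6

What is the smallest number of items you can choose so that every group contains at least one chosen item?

3

H = {4, 7, 8} meets every group (each contains at least one member of H), and |H| = 3.
No choice of 2 items meets every group, so 3 is the minimum.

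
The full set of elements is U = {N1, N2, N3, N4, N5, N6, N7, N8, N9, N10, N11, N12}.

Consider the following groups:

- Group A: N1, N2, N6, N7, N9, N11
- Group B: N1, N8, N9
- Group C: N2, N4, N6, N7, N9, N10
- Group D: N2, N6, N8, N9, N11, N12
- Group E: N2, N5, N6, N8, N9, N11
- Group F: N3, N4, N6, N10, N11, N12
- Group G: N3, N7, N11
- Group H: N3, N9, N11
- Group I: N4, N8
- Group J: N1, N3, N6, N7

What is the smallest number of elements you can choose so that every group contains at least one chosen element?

The 3 elements {N3, N8, N9} hit every group.
No choice of 2 elements meets every group, so 3 is the minimum.

3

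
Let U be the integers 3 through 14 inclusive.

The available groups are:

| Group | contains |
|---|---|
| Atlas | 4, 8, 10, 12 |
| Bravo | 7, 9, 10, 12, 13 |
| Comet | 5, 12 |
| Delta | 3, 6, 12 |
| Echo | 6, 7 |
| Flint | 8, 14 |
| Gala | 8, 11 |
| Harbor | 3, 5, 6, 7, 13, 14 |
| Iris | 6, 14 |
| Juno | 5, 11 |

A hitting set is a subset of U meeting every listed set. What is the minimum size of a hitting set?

The 4 elements {5, 6, 8, 13} hit every group.
No choice of 3 elements meets every group, so 4 is the minimum.

4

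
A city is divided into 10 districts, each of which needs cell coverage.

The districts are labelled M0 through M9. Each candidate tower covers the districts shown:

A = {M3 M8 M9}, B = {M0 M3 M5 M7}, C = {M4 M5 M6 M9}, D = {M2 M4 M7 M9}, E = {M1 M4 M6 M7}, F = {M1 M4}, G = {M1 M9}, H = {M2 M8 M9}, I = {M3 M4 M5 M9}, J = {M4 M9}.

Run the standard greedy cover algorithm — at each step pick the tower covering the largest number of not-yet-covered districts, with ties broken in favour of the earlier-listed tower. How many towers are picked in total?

Greedy: pick B (covers 4 new) → pick C (covers 3 new) → pick H (covers 2 new) → pick E (covers 1 new). Total picks: 4.
(The true minimum cover uses only 3 towers, so greedy is not optimal here.)

4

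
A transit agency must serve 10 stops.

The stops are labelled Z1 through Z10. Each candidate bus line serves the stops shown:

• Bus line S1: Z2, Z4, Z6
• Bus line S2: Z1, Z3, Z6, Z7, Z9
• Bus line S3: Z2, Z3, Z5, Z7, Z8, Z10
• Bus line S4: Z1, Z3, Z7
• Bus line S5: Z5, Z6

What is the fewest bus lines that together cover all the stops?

3

S1 and S2 and S3 together: S1 ∪ S2 ∪ S3 = {Z1, Z2, Z3, Z4, Z5, Z6, Z7, Z8, Z9, Z10} — every stop is covered.
Only S1 contains Z4, so S1 is forced; the remaining 7 stops need at least 2 more bus lines (each remaining bus line adds at most 5) — so at least 3 bus lines are needed, and 3 is optimal.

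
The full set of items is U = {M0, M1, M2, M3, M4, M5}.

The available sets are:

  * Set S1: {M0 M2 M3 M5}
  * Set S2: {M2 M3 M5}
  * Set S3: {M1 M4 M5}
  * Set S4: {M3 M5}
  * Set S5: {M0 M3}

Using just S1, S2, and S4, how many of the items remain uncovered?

2

Union of S1, S2, S4 = {M0, M2, M3, M5}.
Not covered: M1, M4 — 2 items.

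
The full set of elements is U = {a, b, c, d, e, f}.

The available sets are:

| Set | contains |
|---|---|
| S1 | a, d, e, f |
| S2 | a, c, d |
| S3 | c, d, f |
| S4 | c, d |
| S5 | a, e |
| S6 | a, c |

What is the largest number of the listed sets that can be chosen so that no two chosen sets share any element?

2

S4, S5 are pairwise disjoint (S4={c,d}; S5={a,e}).
Every remaining set overlaps one of these, and no 3 of the listed sets are pairwise disjoint, so 2 is the maximum.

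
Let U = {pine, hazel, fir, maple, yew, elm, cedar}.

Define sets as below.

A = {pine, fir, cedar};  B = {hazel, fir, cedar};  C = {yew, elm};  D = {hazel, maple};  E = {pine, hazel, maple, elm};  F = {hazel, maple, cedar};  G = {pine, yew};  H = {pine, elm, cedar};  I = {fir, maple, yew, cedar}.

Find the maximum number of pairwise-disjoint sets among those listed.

3

A, C, D are pairwise disjoint (A={pine,fir,cedar}; C={yew,elm}; D={hazel,maple}).
Every remaining set overlaps one of these, and no 4 of the listed sets are pairwise disjoint, so 3 is the maximum.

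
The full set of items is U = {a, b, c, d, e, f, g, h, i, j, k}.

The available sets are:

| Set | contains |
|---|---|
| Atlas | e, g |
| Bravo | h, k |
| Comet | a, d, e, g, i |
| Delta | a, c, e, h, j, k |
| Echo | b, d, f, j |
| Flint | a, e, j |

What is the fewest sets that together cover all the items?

3

Comet, Delta, and Echo cover everything between them: the union {a, b, c, d, e, f, g, h, i, j, k} is all of U.
Only Echo contains b, so Echo is forced; the remaining 7 items need at least 2 more sets (each remaining set adds at most 5) — so at least 3 sets are needed, and 3 is optimal.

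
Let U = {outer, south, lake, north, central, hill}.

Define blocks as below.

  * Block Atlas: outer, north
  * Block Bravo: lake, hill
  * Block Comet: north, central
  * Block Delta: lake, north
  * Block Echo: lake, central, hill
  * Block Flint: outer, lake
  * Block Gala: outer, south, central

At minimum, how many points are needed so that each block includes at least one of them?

Take H = {outer, lake, central}. Each listed block contains at least one of these, so H is a hitting set of size 3.
No choice of 2 points meets every block, so 3 is the minimum.

3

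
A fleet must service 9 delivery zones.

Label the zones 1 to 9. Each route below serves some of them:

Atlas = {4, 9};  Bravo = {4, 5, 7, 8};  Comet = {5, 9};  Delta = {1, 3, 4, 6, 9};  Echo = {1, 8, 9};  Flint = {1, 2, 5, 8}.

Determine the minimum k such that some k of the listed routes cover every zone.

Take {Bravo, Delta, Flint}. Their union is {1, 2, 3, 4, 5, 6, 7, 8, 9}, which is all 9 zones.
Only Flint contains 2, so Flint is forced; the remaining 5 zones need at least 2 more routes (each remaining route adds at most 4) — so at least 3 routes are needed, and 3 is optimal.

3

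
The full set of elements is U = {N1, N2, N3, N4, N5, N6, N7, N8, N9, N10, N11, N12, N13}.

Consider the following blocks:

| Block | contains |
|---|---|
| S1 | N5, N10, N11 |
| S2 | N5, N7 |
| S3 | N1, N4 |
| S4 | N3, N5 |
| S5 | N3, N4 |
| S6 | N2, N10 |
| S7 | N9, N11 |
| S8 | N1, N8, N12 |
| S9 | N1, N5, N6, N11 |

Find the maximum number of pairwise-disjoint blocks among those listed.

5

S2, S5, S6, S7, S8 are pairwise disjoint (S2={N5,N7}; S5={N3,N4}; S6={N2,N10}; S7={N9,N11}; S8={N1,N8,N12}).
Every remaining block overlaps one of these, and no 6 of the listed blocks are pairwise disjoint, so 5 is the maximum.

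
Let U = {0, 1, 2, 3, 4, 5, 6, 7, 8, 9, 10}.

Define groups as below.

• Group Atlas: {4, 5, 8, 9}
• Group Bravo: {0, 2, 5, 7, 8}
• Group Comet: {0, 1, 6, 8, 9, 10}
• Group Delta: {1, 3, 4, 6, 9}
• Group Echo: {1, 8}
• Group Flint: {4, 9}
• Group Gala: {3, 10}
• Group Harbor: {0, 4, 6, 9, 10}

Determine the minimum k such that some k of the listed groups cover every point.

Bravo, Comet, and Delta cover everything between them: the union {0, 1, 2, 3, 4, 5, 6, 7, 8, 9, 10} is all of U.
Only Bravo contains 2, so Bravo is forced; the remaining 6 points need at least 2 more groups (each remaining group adds at most 5) — so at least 3 groups are needed, and 3 is optimal.

3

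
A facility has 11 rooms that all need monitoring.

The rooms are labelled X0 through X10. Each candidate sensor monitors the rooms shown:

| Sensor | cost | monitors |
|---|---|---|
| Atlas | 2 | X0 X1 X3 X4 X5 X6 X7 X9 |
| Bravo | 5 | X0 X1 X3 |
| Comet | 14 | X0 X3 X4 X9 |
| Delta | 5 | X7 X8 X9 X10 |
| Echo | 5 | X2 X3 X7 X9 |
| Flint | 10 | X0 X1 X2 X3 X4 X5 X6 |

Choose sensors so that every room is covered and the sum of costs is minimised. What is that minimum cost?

12

Atlas, Delta, Echo together cover every room (Atlas ∪ Delta ∪ Echo = {X0, X1, X2, X3, X4, X5, X6, X7, X8, X9, X10}); total cost 2 + 5 + 5 = 12.
No covering selection has total cost below 12.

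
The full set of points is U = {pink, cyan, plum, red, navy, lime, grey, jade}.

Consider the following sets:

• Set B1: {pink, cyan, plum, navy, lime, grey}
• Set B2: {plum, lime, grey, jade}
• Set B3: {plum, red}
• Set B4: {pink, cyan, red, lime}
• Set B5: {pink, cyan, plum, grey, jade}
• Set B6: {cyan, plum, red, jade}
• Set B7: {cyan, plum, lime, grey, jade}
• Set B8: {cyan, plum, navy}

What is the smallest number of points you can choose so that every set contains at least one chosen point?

2

Take H = {plum, lime}. Each listed set contains at least one of these, so H is a hitting set of size 2.
No single point lies in every set, so at least 2 are needed and 2 is optimal.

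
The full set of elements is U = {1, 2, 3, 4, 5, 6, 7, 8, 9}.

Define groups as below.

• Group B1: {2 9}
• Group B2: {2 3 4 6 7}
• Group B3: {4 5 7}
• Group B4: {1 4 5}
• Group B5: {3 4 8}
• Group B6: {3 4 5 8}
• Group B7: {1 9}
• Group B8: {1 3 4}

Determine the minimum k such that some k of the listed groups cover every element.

3

Take {B2, B6, B7}. Their union is {1, 2, 3, 4, 5, 6, 7, 8, 9}, which is all 9 elements.
Only B2 contains 6, so B2 is forced; the remaining 4 elements need at least 2 more groups (each remaining group adds at most 2) — so at least 3 groups are needed, and 3 is optimal.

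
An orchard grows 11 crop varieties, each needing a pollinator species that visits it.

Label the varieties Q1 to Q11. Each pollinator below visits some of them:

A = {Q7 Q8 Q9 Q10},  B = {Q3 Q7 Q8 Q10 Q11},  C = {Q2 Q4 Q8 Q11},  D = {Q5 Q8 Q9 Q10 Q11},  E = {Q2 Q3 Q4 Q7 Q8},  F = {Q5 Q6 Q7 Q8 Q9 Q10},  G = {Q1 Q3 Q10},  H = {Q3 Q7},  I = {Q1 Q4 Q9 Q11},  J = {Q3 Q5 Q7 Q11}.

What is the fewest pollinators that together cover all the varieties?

3

Take {E, F, I}. Their union is {Q1, Q2, Q3, Q4, Q5, Q6, Q7, Q8, Q9, Q10, Q11}, which is all 11 varieties.
Only F contains Q6, so F is forced; the remaining 5 varieties need at least 2 more pollinators (each remaining pollinator adds at most 3) — so at least 3 pollinators are needed, and 3 is optimal.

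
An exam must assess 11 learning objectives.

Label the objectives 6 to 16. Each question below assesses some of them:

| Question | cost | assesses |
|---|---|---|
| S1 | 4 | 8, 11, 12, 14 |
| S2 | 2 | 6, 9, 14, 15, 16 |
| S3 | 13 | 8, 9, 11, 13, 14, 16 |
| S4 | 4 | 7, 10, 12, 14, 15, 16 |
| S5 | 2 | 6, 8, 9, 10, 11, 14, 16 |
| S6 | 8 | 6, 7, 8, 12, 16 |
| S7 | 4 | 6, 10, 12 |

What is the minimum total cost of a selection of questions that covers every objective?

S2, S3, S4 together cover every objective (S2 ∪ S3 ∪ S4 = {6, 7, 8, 9, 10, 11, 12, 13, 14, 15, 16}); total cost 2 + 13 + 4 = 19.
No covering selection has total cost below 19.

19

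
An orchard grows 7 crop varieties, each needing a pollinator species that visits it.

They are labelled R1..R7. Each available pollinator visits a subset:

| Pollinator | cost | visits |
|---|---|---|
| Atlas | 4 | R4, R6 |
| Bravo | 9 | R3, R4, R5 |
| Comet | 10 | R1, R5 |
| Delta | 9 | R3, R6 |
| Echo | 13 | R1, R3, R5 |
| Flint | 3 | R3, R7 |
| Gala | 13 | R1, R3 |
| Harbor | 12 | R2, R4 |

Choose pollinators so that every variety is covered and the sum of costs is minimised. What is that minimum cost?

29

Atlas, Comet, Flint, Harbor together cover every variety (Atlas ∪ Comet ∪ Flint ∪ Harbor = {R1, R2, R3, R4, R5, R6, R7}); total cost 4 + 10 + 3 + 12 = 29.
No covering selection has total cost below 29.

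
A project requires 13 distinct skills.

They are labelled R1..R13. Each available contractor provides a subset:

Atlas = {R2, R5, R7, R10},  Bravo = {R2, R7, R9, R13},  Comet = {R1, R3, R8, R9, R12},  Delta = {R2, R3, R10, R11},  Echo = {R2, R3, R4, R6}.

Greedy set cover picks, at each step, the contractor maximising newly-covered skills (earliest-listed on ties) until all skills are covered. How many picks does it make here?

5

Greedy: pick Comet (covers 5 new) → pick Atlas (covers 4 new) → pick Echo (covers 2 new) → pick Bravo (covers 1 new) → pick Delta (covers 1 new). Total picks: 5.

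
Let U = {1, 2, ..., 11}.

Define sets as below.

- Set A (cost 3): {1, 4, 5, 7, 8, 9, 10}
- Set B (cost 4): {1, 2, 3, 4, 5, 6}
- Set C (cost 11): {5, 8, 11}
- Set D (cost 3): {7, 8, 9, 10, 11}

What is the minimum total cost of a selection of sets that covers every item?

7

B, D together cover every item (B ∪ D = {1, 2, 3, 4, 5, 6, 7, 8, 9, 10, 11}); total cost 4 + 3 = 7.
The greedy pick A, B, D costs 10; no covering selection beats 7.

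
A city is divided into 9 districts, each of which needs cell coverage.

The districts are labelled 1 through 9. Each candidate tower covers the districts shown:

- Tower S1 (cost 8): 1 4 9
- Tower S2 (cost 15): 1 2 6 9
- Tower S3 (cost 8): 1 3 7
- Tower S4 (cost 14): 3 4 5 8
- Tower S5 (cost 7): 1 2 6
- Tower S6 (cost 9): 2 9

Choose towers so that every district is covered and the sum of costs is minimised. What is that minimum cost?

S2, S3, S4 together cover every district (S2 ∪ S3 ∪ S4 = {1, 2, 3, 4, 5, 6, 7, 8, 9}); total cost 15 + 8 + 14 = 37.
No covering selection has total cost below 37.

37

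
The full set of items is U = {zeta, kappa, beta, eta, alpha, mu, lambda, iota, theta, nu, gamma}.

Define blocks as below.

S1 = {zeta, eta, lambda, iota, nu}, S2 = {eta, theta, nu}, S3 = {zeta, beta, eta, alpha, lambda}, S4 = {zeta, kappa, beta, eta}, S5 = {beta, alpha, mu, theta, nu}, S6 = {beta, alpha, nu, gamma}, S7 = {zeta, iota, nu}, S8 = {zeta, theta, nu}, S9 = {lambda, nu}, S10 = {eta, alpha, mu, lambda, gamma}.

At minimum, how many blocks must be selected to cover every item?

S2, S4, S7, and S10 cover everything between them: the union {zeta, kappa, beta, eta, alpha, mu, lambda, iota, theta, nu, gamma} is all of U.
No 3 of the 10 blocks cover everything (all 120 combinations miss at least one item), so 4 is optimal.

4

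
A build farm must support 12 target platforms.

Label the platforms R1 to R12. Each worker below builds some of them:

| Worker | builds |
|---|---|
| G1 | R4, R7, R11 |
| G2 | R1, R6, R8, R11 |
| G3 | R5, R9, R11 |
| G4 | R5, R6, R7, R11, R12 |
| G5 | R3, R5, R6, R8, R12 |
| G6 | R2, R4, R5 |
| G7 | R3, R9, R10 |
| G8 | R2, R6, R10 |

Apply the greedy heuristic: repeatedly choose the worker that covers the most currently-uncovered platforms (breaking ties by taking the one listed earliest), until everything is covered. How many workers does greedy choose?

4

Greedy: pick G4 (covers 5 new) → pick G7 (covers 3 new) → pick G2 (covers 2 new) → pick G6 (covers 2 new). Total picks: 4.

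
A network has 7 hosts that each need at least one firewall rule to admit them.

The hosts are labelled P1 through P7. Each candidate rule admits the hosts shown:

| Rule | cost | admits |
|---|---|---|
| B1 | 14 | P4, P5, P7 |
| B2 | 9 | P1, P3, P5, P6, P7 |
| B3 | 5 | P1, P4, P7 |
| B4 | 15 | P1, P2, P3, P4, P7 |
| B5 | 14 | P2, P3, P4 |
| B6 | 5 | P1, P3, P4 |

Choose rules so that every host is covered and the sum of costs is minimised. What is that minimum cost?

23

B2, B5 together cover every host (B2 ∪ B5 = {P1, P2, P3, P4, P5, P6, P7}); total cost 9 + 14 = 23.
The greedy pick B3, B2, B5 costs 28; no covering selection beats 23.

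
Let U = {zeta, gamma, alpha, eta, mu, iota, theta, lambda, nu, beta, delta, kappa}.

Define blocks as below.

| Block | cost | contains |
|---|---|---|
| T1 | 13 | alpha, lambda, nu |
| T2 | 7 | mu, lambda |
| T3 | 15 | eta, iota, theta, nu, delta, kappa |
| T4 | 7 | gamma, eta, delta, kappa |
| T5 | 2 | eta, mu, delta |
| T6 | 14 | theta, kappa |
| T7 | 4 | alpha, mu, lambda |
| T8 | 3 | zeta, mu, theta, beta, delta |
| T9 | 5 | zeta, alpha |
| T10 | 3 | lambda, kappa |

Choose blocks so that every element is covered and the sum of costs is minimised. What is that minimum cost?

29

T3, T4, T7, T8 together cover every element (T3 ∪ T4 ∪ T7 ∪ T8 = {zeta, gamma, alpha, eta, mu, iota, theta, lambda, nu, beta, delta, kappa}); total cost 15 + 7 + 4 + 3 = 29.
The greedy pick T8, T10, T5, T7, T4, T3 costs 34; no covering selection beats 29.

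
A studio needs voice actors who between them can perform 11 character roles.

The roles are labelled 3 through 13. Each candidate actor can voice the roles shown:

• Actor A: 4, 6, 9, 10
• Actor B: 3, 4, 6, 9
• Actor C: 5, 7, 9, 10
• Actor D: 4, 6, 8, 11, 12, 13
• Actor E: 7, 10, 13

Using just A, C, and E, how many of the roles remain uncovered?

Union of A, C, E = {4, 5, 6, 7, 9, 10, 13}.
Not covered: 3, 8, 11, 12 — 4 roles.

4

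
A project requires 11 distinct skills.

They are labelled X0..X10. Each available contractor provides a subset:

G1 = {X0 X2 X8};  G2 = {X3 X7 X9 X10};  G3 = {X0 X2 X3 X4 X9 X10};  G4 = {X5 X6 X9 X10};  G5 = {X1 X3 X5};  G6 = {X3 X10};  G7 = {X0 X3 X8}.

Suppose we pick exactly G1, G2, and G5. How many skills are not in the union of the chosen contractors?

2

Union of G1, G2, G5 = {X0, X1, X2, X3, X5, X7, X8, X9, X10}.
Not covered: X4, X6 — 2 skills.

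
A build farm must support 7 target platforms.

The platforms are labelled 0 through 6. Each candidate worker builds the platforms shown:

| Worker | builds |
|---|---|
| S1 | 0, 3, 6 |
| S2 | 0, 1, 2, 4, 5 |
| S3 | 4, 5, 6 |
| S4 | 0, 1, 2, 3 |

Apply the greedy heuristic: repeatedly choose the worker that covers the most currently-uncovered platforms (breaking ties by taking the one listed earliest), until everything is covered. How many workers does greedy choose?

2

Greedy: pick S2 (covers 5 new) → pick S1 (covers 2 new). Total picks: 2.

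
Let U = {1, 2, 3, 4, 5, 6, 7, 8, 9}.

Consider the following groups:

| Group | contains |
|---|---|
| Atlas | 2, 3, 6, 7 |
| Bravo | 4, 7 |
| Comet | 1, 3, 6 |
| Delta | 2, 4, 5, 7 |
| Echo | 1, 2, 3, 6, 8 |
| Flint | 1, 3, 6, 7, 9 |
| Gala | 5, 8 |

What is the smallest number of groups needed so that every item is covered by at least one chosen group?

3

Delta and Echo and Flint together: Delta ∪ Echo ∪ Flint = {1, 2, 3, 4, 5, 6, 7, 8, 9} — every item is covered.
Only Flint contains 9, so Flint is forced; the remaining 4 items need at least 2 more groups (each remaining group adds at most 3) — so at least 3 groups are needed, and 3 is optimal.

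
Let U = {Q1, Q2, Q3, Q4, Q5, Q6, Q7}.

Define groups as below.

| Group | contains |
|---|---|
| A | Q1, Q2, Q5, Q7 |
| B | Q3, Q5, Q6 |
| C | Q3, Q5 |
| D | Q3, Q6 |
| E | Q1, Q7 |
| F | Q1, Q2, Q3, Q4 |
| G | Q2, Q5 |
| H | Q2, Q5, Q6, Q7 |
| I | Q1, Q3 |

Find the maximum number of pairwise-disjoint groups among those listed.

3

D, E, G are pairwise disjoint (D={Q3,Q6}; E={Q1,Q7}; G={Q2,Q5}).
Every remaining group overlaps one of these, and no 4 of the listed groups are pairwise disjoint, so 3 is the maximum.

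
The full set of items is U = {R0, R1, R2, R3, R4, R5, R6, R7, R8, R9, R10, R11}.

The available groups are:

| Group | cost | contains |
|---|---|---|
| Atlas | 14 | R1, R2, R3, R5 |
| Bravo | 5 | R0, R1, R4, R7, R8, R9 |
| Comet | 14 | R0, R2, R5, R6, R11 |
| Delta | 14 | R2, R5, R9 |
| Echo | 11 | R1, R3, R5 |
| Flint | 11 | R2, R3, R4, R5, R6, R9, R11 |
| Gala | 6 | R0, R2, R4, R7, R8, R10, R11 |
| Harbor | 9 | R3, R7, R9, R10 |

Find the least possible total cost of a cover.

Bravo, Flint, Gala together cover every item (Bravo ∪ Flint ∪ Gala = {R0, R1, R2, R3, R4, R5, R6, R7, R8, R9, R10, R11}); total cost 5 + 11 + 6 = 22.
No covering selection has total cost below 22.

22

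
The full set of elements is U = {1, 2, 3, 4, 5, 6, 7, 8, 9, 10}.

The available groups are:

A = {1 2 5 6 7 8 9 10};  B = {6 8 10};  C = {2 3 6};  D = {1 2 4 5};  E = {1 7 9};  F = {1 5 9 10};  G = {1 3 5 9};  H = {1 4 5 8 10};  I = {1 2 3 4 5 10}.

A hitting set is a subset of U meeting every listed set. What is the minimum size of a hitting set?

The 2 elements {1, 6} hit every group.
The groups B, G are pairwise disjoint, so any hitting set needs a separate element for each — at least 2. Hence 2 is optimal.

2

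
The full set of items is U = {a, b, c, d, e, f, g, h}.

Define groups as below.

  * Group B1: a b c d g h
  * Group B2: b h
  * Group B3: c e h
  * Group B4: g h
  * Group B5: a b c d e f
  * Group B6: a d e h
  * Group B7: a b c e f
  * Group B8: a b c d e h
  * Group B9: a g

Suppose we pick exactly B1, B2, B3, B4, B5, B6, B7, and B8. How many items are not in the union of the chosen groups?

Union of B1, B2, B3, B4, B5, B6, B7, B8 = {a, b, c, d, e, f, g, h} — that's every item, so 0 are uncovered.

0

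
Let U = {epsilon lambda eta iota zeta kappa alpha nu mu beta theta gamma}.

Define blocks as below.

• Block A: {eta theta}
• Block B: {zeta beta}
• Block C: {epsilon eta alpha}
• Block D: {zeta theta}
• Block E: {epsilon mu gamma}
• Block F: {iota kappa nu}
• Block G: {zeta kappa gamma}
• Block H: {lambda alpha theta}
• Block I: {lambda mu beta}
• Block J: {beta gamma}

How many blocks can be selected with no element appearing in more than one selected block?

4

B, E, F, H are pairwise disjoint (B={zeta,beta}; E={epsilon,mu,gamma}; F={iota,kappa,nu}; H={lambda,alpha,theta}).
Every remaining block overlaps one of these, and no 5 of the listed blocks are pairwise disjoint, so 4 is the maximum.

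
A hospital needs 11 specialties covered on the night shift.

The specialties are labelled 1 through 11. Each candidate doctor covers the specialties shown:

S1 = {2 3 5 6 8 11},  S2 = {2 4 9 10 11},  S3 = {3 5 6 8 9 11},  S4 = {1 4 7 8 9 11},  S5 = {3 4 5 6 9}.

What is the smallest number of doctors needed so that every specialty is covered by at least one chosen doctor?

3

S1 and S2 and S4 together: S1 ∪ S2 ∪ S4 = {1, 2, 3, 4, 5, 6, 7, 8, 9, 10, 11} — every specialty is covered.
Only S4 contains 1, so S4 is forced; the remaining 5 specialties need at least 2 more doctors (each remaining doctor adds at most 4) — so at least 3 doctors are needed, and 3 is optimal.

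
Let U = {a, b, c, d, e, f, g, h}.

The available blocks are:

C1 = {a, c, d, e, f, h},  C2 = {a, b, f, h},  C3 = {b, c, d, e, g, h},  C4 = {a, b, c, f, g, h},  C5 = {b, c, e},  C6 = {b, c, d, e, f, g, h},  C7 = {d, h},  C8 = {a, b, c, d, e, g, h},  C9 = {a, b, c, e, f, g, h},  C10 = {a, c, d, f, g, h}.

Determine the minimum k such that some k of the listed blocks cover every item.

2

C6 and C10 cover everything between them: the union {a, b, c, d, e, f, g, h} is all of U.
No single block has all 8 items (the largest, C6, has 7), so 2 is optimal.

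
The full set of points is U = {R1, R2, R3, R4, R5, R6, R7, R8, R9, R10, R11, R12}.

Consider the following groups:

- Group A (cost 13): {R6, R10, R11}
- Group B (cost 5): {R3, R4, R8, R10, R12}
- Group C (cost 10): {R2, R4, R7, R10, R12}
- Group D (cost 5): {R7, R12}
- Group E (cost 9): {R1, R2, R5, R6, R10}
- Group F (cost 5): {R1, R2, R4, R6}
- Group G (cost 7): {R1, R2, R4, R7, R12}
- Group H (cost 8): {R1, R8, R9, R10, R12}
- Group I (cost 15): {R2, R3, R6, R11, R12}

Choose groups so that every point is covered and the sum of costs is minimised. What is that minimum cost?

E, G, H, I together cover every point (E ∪ G ∪ H ∪ I = {R1, R2, R3, R4, R5, R6, R7, R8, R9, R10, R11, R12}); total cost 9 + 7 + 8 + 15 = 39.
The greedy pick B, F, D, H, E, A costs 45; no covering selection beats 39.

39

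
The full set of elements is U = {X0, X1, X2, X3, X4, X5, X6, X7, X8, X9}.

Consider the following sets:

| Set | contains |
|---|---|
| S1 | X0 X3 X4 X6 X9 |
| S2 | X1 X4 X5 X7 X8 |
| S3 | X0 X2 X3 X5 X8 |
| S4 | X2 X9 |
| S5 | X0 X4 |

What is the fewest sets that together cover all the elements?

3

S1, S2, and S3 cover everything between them: the union {X0, X1, X2, X3, X4, X5, X6, X7, X8, X9} is all of U.
Only S2 contains X1, so S2 is forced; the remaining 5 elements need at least 2 more sets (each remaining set adds at most 4) — so at least 3 sets are needed, and 3 is optimal.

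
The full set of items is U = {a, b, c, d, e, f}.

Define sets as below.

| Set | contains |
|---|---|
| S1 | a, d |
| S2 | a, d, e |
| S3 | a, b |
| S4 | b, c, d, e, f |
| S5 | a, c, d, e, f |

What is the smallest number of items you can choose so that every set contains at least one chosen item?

2

Take H = {a, d}. Each listed set contains at least one of these, so H is a hitting set of size 2.
No single item lies in every set, so at least 2 are needed and 2 is optimal.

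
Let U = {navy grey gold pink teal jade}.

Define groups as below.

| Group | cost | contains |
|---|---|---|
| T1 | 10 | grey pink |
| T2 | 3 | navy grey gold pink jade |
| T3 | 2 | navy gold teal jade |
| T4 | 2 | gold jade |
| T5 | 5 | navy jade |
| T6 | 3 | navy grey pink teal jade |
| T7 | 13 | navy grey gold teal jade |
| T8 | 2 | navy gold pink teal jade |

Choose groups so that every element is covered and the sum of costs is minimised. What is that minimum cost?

5

T3, T6 together cover every element (T3 ∪ T6 = {navy, grey, gold, pink, teal, jade}); total cost 2 + 3 = 5.
No covering selection has total cost below 5.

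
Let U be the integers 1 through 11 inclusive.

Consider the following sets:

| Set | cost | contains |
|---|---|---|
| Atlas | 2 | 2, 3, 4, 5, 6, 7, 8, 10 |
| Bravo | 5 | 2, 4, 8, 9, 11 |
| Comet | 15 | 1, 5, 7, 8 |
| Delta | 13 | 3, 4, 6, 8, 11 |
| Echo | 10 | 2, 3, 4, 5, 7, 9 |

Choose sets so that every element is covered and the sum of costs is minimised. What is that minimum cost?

22

Atlas, Bravo, Comet together cover every element (Atlas ∪ Bravo ∪ Comet = {1, 2, 3, 4, 5, 6, 7, 8, 9, 10, 11}); total cost 2 + 5 + 15 = 22.
No covering selection has total cost below 22.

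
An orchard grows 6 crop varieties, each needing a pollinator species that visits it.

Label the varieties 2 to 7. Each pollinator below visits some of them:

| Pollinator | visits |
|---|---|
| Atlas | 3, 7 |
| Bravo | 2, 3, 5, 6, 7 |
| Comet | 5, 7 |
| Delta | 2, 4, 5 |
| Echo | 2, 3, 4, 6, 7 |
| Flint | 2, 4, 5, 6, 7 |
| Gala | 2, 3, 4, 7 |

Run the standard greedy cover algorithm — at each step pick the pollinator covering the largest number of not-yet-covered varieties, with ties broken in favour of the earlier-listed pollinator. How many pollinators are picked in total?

Greedy: pick Bravo (covers 5 new) → pick Delta (covers 1 new). Total picks: 2.

2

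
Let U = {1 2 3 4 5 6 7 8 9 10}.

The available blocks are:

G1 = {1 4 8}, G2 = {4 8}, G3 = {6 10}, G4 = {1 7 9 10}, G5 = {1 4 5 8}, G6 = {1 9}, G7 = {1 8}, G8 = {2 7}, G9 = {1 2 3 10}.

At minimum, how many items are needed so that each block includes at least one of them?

Take H = {1, 2, 6, 8}. Each listed block contains at least one of these, so H is a hitting set of size 4.
The blocks G2, G3, G6, G8 are pairwise disjoint, so any hitting set needs a separate item for each — at least 4. Hence 4 is optimal.

4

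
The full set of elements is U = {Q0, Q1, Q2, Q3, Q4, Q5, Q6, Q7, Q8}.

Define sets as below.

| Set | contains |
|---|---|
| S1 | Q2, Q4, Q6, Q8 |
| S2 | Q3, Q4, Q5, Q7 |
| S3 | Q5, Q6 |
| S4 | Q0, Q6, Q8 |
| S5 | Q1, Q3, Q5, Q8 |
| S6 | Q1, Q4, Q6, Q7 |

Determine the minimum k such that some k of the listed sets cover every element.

Take {S1, S4, S5, S6}. Their union is {Q0, Q1, Q2, Q3, Q4, Q5, Q6, Q7, Q8}, which is all 9 elements.
No 3 of the 6 sets cover everything (all 20 combinations miss at least one element), so 4 is optimal.

4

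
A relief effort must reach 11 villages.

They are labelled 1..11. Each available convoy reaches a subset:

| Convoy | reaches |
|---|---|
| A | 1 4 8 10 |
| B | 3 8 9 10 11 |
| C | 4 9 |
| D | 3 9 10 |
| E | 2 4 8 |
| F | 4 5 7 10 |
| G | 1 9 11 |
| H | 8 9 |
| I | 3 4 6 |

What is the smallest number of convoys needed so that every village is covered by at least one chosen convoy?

Take {E, F, G, I}. Their union is {1, 2, 3, 4, 5, 6, 7, 8, 9, 10, 11}, which is all 11 villages.
No 3 of the 9 convoys cover everything (all 84 combinations miss at least one village), so 4 is optimal.

4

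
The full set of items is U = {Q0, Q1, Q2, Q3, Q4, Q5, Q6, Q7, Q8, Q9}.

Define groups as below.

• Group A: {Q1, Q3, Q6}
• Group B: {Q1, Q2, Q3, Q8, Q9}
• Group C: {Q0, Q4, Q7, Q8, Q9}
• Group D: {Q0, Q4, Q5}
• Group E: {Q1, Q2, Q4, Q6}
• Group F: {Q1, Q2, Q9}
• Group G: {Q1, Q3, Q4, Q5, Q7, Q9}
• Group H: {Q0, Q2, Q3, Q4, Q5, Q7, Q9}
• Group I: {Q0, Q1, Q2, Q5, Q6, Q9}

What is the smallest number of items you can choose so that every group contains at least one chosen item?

2

The 2 items {Q0, Q1} hit every group.
The groups A, D are pairwise disjoint, so any hitting set needs a separate item for each — at least 2. Hence 2 is optimal.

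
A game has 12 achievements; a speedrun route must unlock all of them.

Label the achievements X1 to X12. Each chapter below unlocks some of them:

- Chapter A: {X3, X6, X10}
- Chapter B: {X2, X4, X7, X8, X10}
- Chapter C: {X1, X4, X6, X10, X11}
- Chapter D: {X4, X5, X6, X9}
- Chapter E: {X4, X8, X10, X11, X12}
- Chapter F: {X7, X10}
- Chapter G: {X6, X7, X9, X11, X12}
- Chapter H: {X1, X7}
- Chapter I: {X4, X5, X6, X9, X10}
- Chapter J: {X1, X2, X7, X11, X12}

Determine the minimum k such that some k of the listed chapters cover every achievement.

4

A and B and D and J together: A ∪ B ∪ D ∪ J = {X1, X2, X3, X4, X5, X6, X7, X8, X9, X10, X11, X12} — every achievement is covered.
No 3 of the 10 chapters cover everything (all 120 combinations miss at least one achievement), so 4 is optimal.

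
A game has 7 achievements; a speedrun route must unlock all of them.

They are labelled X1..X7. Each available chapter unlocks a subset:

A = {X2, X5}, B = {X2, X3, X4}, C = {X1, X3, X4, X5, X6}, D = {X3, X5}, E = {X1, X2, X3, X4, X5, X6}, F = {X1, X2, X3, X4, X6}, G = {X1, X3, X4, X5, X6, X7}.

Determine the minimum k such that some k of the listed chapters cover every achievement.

Take {B, G}. Their union is {X1, X2, X3, X4, X5, X6, X7}, which is all 7 achievements.
No single chapter has all 7 achievements (the largest, E, has 6), so 2 is optimal.

2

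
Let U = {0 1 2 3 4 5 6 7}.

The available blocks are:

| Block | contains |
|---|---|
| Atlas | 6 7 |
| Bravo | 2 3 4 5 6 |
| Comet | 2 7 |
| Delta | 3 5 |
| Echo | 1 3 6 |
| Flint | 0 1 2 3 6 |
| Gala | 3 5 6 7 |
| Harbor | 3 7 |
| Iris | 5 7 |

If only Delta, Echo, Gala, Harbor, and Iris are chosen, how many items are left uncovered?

Union of Delta, Echo, Gala, Harbor, Iris = {1, 3, 5, 6, 7}.
Not covered: 0, 2, 4 — 3 items.

3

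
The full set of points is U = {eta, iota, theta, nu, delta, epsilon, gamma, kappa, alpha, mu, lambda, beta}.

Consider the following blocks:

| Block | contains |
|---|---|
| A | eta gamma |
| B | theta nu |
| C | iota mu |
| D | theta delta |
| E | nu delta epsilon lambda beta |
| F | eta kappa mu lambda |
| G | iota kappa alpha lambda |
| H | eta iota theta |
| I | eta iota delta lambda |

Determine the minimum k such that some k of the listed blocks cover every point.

A, C, E, G, and H cover everything between them: the union {eta, iota, theta, nu, delta, epsilon, gamma, kappa, alpha, mu, lambda, beta} is all of U.
No 4 of the 9 blocks cover everything (all 126 combinations miss at least one point), so 5 is optimal.

5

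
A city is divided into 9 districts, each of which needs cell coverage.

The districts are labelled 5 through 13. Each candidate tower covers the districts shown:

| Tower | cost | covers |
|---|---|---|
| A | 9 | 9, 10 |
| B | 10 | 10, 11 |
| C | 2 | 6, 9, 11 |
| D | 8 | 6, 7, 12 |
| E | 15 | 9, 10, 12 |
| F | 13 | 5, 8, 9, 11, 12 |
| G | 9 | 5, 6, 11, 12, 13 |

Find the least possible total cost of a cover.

39

A, D, F, G together cover every district (A ∪ D ∪ F ∪ G = {5, 6, 7, 8, 9, 10, 11, 12, 13}); total cost 9 + 8 + 13 + 9 = 39.
The greedy pick C, G, D, A, F costs 41; no covering selection beats 39.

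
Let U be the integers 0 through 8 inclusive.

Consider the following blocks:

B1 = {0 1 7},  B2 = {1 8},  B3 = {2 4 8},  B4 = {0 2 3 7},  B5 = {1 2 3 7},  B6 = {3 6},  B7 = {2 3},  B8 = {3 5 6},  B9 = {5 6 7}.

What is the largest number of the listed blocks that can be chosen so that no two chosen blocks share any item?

B2, B7, B9 are pairwise disjoint (B2={1,8}; B7={2,3}; B9={5,6,7}).
Every remaining block overlaps one of these, and no 4 of the listed blocks are pairwise disjoint, so 3 is the maximum.

3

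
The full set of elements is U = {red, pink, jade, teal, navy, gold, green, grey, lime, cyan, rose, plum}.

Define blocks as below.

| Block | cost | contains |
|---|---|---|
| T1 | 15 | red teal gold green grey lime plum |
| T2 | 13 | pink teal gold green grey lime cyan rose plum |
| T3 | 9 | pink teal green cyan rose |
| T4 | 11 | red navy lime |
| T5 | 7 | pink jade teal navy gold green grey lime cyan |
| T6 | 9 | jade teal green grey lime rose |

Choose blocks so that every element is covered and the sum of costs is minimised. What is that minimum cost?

T2, T4, T5 together cover every element (T2 ∪ T4 ∪ T5 = {red, pink, jade, teal, navy, gold, green, grey, lime, cyan, rose, plum}); total cost 13 + 11 + 7 = 31.
No covering selection has total cost below 31.

31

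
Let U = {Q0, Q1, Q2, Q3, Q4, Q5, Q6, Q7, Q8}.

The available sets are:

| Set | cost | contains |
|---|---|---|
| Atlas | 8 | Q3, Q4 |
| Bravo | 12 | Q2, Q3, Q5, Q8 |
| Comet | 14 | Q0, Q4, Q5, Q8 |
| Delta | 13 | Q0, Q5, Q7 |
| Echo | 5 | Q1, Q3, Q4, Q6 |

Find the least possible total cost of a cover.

Bravo, Delta, Echo together cover every element (Bravo ∪ Delta ∪ Echo = {Q0, Q1, Q2, Q3, Q4, Q5, Q6, Q7, Q8}); total cost 12 + 13 + 5 = 30.
No covering selection has total cost below 30.

30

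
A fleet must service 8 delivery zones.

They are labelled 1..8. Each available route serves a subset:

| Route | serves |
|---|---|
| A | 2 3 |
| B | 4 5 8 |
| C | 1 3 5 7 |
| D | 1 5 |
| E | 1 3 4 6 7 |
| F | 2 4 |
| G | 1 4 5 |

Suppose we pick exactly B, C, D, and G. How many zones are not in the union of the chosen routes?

Union of B, C, D, G = {1, 3, 4, 5, 7, 8}.
Not covered: 2, 6 — 2 zones.

2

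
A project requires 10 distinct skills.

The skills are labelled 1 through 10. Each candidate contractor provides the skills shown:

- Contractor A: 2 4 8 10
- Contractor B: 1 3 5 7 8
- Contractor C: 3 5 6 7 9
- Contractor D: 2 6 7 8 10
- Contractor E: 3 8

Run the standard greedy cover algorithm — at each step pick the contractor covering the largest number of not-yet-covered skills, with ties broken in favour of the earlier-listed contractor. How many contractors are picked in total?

Greedy: pick B (covers 5 new) → pick A (covers 3 new) → pick C (covers 2 new). Total picks: 3.

3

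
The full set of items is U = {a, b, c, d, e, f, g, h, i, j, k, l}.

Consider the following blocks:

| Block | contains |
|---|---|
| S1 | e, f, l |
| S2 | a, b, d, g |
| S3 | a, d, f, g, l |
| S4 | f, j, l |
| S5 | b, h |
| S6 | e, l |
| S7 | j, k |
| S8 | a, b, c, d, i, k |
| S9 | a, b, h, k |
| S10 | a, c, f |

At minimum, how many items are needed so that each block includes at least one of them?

4

The 4 items {b, f, k, l} hit every block.
The blocks S5, S6, S7, S10 are pairwise disjoint, so any hitting set needs a separate item for each — at least 4. Hence 4 is optimal.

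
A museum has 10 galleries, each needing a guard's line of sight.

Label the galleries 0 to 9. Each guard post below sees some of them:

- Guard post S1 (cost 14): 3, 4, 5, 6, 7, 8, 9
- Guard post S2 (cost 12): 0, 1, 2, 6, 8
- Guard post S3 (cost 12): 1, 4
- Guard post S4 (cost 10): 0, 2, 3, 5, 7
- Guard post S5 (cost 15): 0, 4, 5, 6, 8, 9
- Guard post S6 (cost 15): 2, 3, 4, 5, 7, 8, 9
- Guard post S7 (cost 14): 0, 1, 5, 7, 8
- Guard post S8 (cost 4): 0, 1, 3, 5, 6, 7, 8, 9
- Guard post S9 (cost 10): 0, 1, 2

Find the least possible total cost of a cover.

19

S6, S8 together cover every gallery (S6 ∪ S8 = {0, 1, 2, 3, 4, 5, 6, 7, 8, 9}); total cost 15 + 4 = 19.
No covering selection has total cost below 19.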